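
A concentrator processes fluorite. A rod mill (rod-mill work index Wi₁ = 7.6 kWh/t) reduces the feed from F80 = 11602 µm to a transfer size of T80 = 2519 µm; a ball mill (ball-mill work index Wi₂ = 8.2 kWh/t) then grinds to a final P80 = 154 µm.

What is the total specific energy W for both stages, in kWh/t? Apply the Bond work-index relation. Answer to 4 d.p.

W = 5.7826 kWh/t

W = 10·Wi·[P80^(−½) − F80^(−½)]
Stage 1 (11602→2519 µm, Wi₁=7.6): W₁ = 10·7.6·(0.019924 − 0.009284) = 0.8087 kWh/t
Stage 2 (2519→154 µm, Wi₂=8.2): W₂ = 10·8.2·(0.080582 − 0.019924) = 4.9739 kWh/t
W = W₁ + W₂ = 0.8087 + 4.9739 = 5.7826 kWh/t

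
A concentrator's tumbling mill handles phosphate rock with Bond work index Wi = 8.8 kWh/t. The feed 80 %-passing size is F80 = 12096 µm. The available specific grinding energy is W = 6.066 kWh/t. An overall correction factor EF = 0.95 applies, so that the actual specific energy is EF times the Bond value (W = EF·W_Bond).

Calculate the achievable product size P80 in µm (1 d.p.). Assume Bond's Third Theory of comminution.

P80 = 150.0 µm

W = 10 Wi (P80^-0.5 − F80^-0.5)
W_Bond = W / EF = 6.066 / 0.95 = 6.3853 kWh/t
⇒ 1/√P80 = W_Bond/(10 Wi) + 1/√F80
  = 6.3853/(10·8.8) + 1/√12096 = 0.072560 + 0.009092 = 0.081652
P80 = (1/0.081652)² = 12.2471² = 149.99 µm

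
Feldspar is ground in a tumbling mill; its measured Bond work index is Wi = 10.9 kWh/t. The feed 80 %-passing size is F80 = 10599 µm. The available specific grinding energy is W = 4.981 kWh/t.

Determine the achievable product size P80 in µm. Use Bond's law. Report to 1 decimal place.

P80 = 325.7 µm

W = 10 Wi (1/√P80 − 1/√F80)  [Bond]
P80^-0.5 = F80^-0.5 + W/(10 Wi)
  = 4.9810/(10·10.9) + 1/√10599 = 0.045697 + 0.009713 = 0.055411
P80 = (1/0.055411)² = 18.0471² = 325.70 µm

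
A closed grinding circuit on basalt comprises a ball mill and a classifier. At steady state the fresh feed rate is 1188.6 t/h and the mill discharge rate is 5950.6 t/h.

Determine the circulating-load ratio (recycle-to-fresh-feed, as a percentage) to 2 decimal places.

CL = 400.64 %

Steady state: M = F + R.
R = M − F = 5950.6 − 1188.6 = 4762.0 t/h
CL = 100·R/F = 100·4762.0/1188.6 = 400.64 %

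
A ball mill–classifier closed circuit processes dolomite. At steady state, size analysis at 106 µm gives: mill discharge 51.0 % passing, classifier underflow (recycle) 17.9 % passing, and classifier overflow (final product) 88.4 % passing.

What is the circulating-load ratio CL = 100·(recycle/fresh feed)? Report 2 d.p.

Classifier node, passing 106 µm:
Fd + Rd = Ru + Fo ⇒ R/F = (o−d)/(d−u)
r = (88.4 − 51.0)/(51.0 − 17.9) = 37.4/33.1 = 1.1299
CL = 100·r = 112.99 %

CL = 112.99 %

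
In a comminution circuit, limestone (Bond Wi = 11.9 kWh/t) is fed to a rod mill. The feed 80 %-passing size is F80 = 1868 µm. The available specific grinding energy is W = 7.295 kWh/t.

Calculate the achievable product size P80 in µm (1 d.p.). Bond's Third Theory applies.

Bond:  W = 10 Wi (1/√P − 1/√F)
⇒ 1/√P80 = W/(10 Wi) + 1/√F80
  = 7.2950/(10·11.9) + 1/√1868 = 0.061303 + 0.023137 = 0.084440
P80 = (1/0.084440)² = 11.8428² = 140.25 µm

P80 = 140.3 µm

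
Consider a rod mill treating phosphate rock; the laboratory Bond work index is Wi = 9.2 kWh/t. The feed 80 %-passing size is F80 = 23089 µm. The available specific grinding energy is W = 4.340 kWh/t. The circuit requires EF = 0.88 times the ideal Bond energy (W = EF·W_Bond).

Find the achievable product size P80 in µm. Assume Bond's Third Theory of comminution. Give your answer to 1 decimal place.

W = 10 Wi (P80^-0.5 − F80^-0.5)
W_Bond = W / EF = 4.340 / 0.88 = 4.9318 kWh/t
P80^-0.5 = F80^-0.5 + W_Bond/(10 Wi)
  = 4.9318/(10·9.2) + 1/√23089 = 0.053607 + 0.006581 = 0.060188
P80 = (1/0.060188)² = 16.6147² = 276.05 µm

P80 = 276.0 µm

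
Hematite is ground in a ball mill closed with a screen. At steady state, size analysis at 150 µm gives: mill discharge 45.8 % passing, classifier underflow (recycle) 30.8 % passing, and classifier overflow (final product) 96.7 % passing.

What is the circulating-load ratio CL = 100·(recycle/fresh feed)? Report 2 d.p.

CL = 339.33 %

Mass balance on the −150 µm fraction:
(1+r)d = ru + o → r = (o−d)/(d−u)
r = (96.7 − 45.8)/(45.8 − 30.8) = 50.9/15.0 = 3.3933
CL = 100·r = 339.33 %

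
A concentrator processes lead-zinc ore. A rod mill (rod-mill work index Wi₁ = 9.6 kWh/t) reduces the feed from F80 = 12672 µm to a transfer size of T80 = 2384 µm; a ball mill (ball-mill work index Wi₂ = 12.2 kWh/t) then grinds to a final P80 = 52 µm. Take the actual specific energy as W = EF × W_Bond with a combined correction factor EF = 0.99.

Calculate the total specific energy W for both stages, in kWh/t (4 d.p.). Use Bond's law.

W = 15.3777 kWh/t

W = 10 Wi (1/√P80 − 1/√F80)  [Bond]
Stage 1 (12672→2384 µm, Wi₁=9.6): W₁ = 10·9.6·(0.020481 − 0.008883) = 1.1134 kWh/t
Stage 2 (2384→52 µm, Wi₂=12.2): W₂ = 10·12.2·(0.138675 − 0.020481) = 14.4197 kWh/t
W = W₁ + W₂ = 1.1134 + 14.4197 = 15.5331 kWh/t
W_actual = 0.99 × 15.5331 = 15.3777 kWh/t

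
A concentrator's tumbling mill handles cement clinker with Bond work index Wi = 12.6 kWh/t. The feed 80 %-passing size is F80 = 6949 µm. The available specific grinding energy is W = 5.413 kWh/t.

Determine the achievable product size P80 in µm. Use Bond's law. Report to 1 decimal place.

P80 = 331.1 µm

W = 10 Wi (P80^-0.5 − F80^-0.5)
P80^(−½) = W/(10 Wi) + F80^(−½)
  = 5.4130/(10·12.6) + 1/√6949 = 0.042960 + 0.011996 = 0.054956
P80 = (1/0.054956)² = 18.1962² = 331.10 µm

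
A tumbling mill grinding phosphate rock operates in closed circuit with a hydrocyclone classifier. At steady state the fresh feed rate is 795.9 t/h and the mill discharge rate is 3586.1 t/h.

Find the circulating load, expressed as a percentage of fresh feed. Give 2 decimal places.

CL = 350.57 %

Discharge = new feed + return, hence
R = M − F = 3586.1 − 795.9 = 2790.2 t/h
CL = 100·R/F = 100·2790.2/795.9 = 350.57 %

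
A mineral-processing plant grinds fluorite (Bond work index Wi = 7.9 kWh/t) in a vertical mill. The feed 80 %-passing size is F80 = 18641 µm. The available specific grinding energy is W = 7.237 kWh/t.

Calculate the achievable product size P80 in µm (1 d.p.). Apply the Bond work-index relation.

W = 10 Wi (1/√P80 − 1/√F80)  [Bond]
1/√P80 = 1/√F80 + W/(10·Wi)
  = 7.2370/(10·7.9) + 1/√18641 = 0.091608 + 0.007324 = 0.098932
P80 = (1/0.098932)² = 10.1080² = 102.17 µm

P80 = 102.2 µm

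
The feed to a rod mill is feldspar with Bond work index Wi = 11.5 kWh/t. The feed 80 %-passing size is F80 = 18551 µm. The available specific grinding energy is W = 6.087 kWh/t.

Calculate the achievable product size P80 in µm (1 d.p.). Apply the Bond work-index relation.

P80 = 275.3 µm

W_Bond = 10·Wi·(1/√P₈₀ − 1/√F₈₀)
P80^(−½) = W/(10 Wi) + F80^(−½)
  = 6.0870/(10·11.5) + 1/√18551 = 0.052930 + 0.007342 = 0.060272
P80 = (1/0.060272)² = 16.5913² = 275.27 µm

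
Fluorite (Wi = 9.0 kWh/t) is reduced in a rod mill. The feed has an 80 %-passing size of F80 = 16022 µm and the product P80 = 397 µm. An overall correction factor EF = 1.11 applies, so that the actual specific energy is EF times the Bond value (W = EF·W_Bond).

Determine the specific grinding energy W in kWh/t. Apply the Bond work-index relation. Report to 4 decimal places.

W = 4.2246 kWh/t

Bond:  W = 10 Wi (1/√P − 1/√F)
1/√397 = 0.050189;  1/√16022 = 0.007900
W = 10·9.0·(0.050189 − 0.007900) = 3.8059 kWh/t
Apply correction: 3.8059 × 1.11 = 4.2246 kWh/t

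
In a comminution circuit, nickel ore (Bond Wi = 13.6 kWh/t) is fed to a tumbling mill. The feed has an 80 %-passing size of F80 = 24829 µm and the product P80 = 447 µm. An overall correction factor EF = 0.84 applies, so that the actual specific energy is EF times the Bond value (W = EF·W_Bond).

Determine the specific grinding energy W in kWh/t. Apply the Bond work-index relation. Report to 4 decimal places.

W = 10·Wi·[P80^(−½) − F80^(−½)]
1/√447 = 0.047298;  1/√24829 = 0.006346
W = 10·13.6·(0.047298 − 0.006346) = 5.5695 kWh/t
With EF = 0.84: W = 5.5695·0.84 = 4.6784 kWh/t

W = 4.6784 kWh/t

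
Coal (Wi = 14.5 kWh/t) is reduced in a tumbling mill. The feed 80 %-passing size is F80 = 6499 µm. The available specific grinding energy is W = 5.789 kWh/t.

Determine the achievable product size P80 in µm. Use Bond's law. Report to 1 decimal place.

P80 = 365.2 µm

W_Bond = 10·Wi·(1/√P₈₀ − 1/√F₈₀)
1/√P80 = 1/√F80 + W/(10·Wi)
  = 5.7890/(10·14.5) + 1/√6499 = 0.039924 + 0.012404 = 0.052329
P80 = (1/0.052329)² = 19.1100² = 365.19 µm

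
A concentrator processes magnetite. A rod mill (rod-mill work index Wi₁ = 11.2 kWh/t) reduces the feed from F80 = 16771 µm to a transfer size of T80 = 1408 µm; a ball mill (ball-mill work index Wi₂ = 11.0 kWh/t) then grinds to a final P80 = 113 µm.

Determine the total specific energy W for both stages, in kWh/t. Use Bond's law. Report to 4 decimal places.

W = 9.5364 kWh/t

W = 10·Wi·(P80^(-½) − F80^(-½))
Stage 1 (16771→1408 µm, Wi₁=11.2): W₁ = 10·11.2·(0.026650 − 0.007722) = 2.1200 kWh/t
Stage 2 (1408→113 µm, Wi₂=11.0): W₂ = 10·11.0·(0.094072 − 0.026650) = 7.4164 kWh/t
W = W₁ + W₂ = 2.1200 + 7.4164 = 9.5364 kWh/t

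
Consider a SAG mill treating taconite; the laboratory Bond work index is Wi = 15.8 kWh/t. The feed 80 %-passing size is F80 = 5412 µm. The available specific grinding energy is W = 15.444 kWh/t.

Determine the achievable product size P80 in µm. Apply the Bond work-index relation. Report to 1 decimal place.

W_Bond = 10·Wi·(1/√P₈₀ − 1/√F₈₀)
⇒ 1/√P80 = W/(10·Wi) + 1/√F80
  = 15.4440/(10·15.8) + 1/√5412 = 0.097747 + 0.013593 = 0.111340
P80 = (1/0.111340)² = 8.9815² = 80.67 µm

P80 = 80.7 µm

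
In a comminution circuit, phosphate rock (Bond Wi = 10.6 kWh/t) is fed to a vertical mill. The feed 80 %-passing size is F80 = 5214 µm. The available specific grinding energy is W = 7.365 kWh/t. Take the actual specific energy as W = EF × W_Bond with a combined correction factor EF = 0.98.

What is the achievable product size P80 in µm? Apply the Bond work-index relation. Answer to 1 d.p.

Bond:  W = 10 Wi (1/√P − 1/√F)
W_Bond = W / EF = 7.365 / 0.98 = 7.5153 kWh/t
⇒ 1/√P80 = W_Bond/(10 Wi) + 1/√F80
  = 7.5153/(10·10.6) + 1/√5214 = 0.070899 + 0.013849 = 0.084748
P80 = (1/0.084748)² = 11.7997² = 139.23 µm

P80 = 139.2 µm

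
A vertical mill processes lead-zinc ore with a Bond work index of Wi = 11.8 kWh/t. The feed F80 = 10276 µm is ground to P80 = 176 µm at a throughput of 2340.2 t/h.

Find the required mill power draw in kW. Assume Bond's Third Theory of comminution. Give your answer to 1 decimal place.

P = 18091.0 kW

W = 10 Wi (P80^-0.5 − F80^-0.5)
W = 10·11.8·(1/√176 − 1/√10276) = 10·11.8·(0.065513) = 7.7305 kWh/t
Mill draw = 7.7305 × 2340.2 = 18091.0 kW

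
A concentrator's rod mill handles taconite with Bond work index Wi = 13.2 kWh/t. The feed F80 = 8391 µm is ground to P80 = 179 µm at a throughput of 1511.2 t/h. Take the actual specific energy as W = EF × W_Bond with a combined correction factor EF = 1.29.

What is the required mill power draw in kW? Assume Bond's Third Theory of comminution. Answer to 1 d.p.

W = 10 Wi (1/√P80 − 1/√F80)  [Bond]
W = 10·13.2·(1/√179 − 1/√8391) = 10·13.2·(0.063827) = 8.4251 kWh/t
Corrected W = EF·W_Bond = 1.29·8.4251 = 10.8684 kWh/t
P = W·T = 10.8684·1511.2 = 16424.4 kW

P = 16424.4 kW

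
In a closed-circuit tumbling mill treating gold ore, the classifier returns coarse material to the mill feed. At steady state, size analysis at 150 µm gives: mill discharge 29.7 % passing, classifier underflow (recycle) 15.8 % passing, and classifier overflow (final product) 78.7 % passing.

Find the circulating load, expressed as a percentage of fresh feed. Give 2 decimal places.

Two-product formula at 150 µm:
(1+r)d = ru + o → r = (o−d)/(d−u)
r = (78.7 − 29.7)/(29.7 − 15.8) = 49.0/13.9 = 3.5252
CL = 100·r = 352.52 %

CL = 352.52 %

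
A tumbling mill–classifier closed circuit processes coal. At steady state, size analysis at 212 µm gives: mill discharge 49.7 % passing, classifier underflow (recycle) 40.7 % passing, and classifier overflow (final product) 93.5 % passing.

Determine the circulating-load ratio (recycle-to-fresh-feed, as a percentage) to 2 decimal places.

CL = 486.67 %

Mass balance on the −212 µm fraction:
(1+r)·d = r·u + o ⇒ r = (o−d)/(d−u)
r = (93.5 − 49.7)/(49.7 − 40.7) = 43.8/9.0 = 4.8667
CL = 100·r = 486.67 %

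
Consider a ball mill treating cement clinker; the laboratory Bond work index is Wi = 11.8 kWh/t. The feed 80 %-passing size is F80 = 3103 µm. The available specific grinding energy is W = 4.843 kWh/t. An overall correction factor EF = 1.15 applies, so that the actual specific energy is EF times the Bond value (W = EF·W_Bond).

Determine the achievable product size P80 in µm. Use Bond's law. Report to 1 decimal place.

P80 = 347.5 µm

Bond: W = 10·Wi·(1/√P80 − 1/√F80)
W_Bond = W / EF = 4.843 / 1.15 = 4.2113 kWh/t
⇒ 1/√P80 = W_Bond/(10 Wi) + 1/√F80
  = 4.2113/(10·11.8) + 1/√3103 = 0.035689 + 0.017952 = 0.053641
P80 = (1/0.053641)² = 18.6425² = 347.54 µm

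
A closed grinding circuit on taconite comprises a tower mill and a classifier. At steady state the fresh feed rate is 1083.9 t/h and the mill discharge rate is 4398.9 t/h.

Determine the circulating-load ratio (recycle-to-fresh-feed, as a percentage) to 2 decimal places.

Mill node: discharge = fresh + recycle.
R = M − F = 4398.9 − 1083.9 = 3315.0 t/h
CL = 100·R/F = 100·3315.0/1083.9 = 305.84 %

CL = 305.84 %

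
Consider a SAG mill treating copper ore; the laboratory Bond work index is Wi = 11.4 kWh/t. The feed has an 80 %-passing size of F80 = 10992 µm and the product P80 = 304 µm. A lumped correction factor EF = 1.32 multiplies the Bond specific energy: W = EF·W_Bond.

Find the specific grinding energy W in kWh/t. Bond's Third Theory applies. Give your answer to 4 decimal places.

W = 7.1953 kWh/t

W = 10 Wi (1/√P80 − 1/√F80)  [Bond]
1/√304 = 0.057354;  1/√10992 = 0.009538
W = 10·11.4·(0.057354 − 0.009538) = 5.4510 kWh/t
Corrected W = EF·W_Bond = 1.32·5.4510 = 7.1953 kWh/t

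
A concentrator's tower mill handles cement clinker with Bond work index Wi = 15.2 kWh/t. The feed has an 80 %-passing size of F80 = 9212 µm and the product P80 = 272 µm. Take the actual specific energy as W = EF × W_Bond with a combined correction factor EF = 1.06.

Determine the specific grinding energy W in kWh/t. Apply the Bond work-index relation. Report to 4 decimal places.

W = 10·Wi·[P80^(−½) − F80^(−½)]
1/√272 = 0.060634;  1/√9212 = 0.010419
W = 10·15.2·(0.060634 − 0.010419) = 7.6327 kWh/t
Apply correction: 7.6327 × 1.06 = 8.0906 kWh/t

W = 8.0906 kWh/t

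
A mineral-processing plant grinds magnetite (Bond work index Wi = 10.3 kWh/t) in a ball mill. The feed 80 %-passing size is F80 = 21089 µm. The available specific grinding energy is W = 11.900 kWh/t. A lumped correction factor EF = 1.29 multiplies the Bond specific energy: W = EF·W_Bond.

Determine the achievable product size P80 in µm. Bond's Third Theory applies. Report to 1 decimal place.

W_Bond = 10·Wi·(1/√P₈₀ − 1/√F₈₀)
W_Bond = W / EF = 11.900 / 1.29 = 9.2248 kWh/t
P80^-0.5 = F80^-0.5 + W_Bond/(10 Wi)
  = 9.2248/(10·10.3) + 1/√21089 = 0.089561 + 0.006886 = 0.096447
P80 = (1/0.096447)² = 10.3684² = 107.50 µm

P80 = 107.5 µm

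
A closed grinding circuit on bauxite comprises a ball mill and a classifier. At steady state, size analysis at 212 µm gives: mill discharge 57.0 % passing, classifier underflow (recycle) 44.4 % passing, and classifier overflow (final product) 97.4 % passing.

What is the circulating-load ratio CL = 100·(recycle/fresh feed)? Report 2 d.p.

Let r = R/F. Size balance at 212 µm:
(1+r)d = ru + o → r = (o−d)/(d−u)
r = (97.4 − 57.0)/(57.0 − 44.4) = 40.4/12.6 = 3.2063
CL = 100·r = 320.63 %

CL = 320.63 %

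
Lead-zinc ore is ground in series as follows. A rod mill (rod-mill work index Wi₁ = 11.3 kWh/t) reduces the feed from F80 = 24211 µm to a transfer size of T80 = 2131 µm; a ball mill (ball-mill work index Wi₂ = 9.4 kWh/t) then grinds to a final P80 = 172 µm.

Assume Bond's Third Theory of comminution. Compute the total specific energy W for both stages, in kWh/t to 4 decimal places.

W = 6.8528 kWh/t

W = 10 Wi / √P80 − 10 Wi / √F80
Stage 1 (24211→2131 µm, Wi₁=11.3): W₁ = 10·11.3·(0.021662 − 0.006427) = 1.7216 kWh/t
Stage 2 (2131→172 µm, Wi₂=9.4): W₂ = 10·9.4·(0.076249 − 0.021662) = 5.1312 kWh/t
W = W₁ + W₂ = 1.7216 + 5.1312 = 6.8528 kWh/t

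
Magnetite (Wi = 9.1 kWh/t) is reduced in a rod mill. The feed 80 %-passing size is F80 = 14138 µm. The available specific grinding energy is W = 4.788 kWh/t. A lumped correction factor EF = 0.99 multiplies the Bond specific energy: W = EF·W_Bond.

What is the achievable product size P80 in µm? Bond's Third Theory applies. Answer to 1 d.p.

P80 = 263.9 µm

W = 10 Wi / √P80 − 10 Wi / √F80
W_Bond = W / EF = 4.788 / 0.99 = 4.8364 kWh/t
1/√P80 = 1/√F80 + W_Bond/(10·Wi)
  = 4.8364/(10·9.1) + 1/√14138 = 0.053147 + 0.008410 = 0.061557
P80 = (1/0.061557)² = 16.2451² = 263.90 µm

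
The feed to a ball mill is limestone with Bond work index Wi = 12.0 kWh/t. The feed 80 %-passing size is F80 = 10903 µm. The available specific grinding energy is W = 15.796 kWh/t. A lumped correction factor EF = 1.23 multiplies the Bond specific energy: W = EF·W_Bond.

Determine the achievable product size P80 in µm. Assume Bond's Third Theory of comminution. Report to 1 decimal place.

P80 = 73.6 µm

W = 10 Wi (P80^-0.5 − F80^-0.5)
W_Bond = W / EF = 15.796 / 1.23 = 12.8423 kWh/t
⇒ 1/√P80 = W_Bond/(10·Wi) + 1/√F80
  = 12.8423/(10·12.0) + 1/√10903 = 0.107019 + 0.009577 = 0.116596
P80 = (1/0.116596)² = 8.5766² = 73.56 µm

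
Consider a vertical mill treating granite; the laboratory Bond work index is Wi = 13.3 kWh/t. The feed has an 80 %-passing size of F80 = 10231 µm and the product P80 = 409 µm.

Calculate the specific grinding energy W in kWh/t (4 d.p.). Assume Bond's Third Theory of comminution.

W = 5.2615 kWh/t

W = 10 Wi (1/√P80 − 1/√F80)  [Bond]
1/√409 = 0.049447;  1/√10231 = 0.009886
W = 10·13.3·(0.049447 − 0.009886) = 5.2615 kWh/t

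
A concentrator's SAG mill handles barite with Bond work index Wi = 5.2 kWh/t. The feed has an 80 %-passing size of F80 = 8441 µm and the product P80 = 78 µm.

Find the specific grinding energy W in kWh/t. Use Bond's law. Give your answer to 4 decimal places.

W = 10·Wi·[P80^(−½) − F80^(−½)]
1/√78 = 0.113228;  1/√8441 = 0.010884
W = 10·5.2·(0.113228 − 0.010884) = 5.3219 kWh/t

W = 5.3219 kWh/t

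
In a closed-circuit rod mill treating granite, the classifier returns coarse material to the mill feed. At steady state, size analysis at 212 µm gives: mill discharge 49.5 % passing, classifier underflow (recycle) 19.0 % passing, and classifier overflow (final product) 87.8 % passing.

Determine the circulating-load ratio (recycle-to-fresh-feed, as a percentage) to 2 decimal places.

Mass balance on the −212 µm fraction:
r = (o − d)/(d − u)
r = (87.8 − 49.5)/(49.5 − 19.0) = 38.3/30.5 = 1.2557
CL = 100·r = 125.57 %

CL = 125.57 %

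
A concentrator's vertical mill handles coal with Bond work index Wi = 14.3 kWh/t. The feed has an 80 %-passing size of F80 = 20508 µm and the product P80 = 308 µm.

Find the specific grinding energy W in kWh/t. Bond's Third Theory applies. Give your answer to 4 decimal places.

W = 10 Wi / √P80 − 10 Wi / √F80
1/√308 = 0.056980;  1/√20508 = 0.006983
W = 10·14.3·(0.056980 − 0.006983) = 7.1496 kWh/t

W = 7.1496 kWh/t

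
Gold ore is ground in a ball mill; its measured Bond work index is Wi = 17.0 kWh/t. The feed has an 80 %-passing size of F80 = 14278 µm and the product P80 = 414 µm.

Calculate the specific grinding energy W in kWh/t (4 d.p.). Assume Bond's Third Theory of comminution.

W = 6.9323 kWh/t

W = 10·Wi·[P80^(−½) − F80^(−½)]
1/√414 = 0.049147;  1/√14278 = 0.008369
W = 10·17.0·(0.049147 − 0.008369) = 6.9323 kWh/t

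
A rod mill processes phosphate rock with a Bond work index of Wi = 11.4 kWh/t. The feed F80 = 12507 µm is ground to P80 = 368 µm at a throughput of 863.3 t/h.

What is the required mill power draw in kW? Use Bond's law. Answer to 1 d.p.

W = 10 Wi (P80^-0.5 − F80^-0.5)
W = 10·11.4·(1/√368 − 1/√12507) = 10·11.4·(0.043187) = 4.9233 kWh/t
Mill draw = 4.9233 × 863.3 = 4250.3 kW

P = 4250.3 kW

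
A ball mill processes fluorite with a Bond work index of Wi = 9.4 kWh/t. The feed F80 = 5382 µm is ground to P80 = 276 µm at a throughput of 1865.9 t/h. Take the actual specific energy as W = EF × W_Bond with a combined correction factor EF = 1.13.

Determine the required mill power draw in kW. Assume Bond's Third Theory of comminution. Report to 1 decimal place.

Bond:  W = 10 Wi (1/√P − 1/√F)
W = 10·9.4·(1/√276 − 1/√5382) = 10·9.4·(0.046562) = 4.3768 kWh/t
Apply correction: 4.3768 × 1.13 = 4.9458 kWh/t
P = W·T = 4.9458·1865.9 = 9228.4 kW

P = 9228.4 kW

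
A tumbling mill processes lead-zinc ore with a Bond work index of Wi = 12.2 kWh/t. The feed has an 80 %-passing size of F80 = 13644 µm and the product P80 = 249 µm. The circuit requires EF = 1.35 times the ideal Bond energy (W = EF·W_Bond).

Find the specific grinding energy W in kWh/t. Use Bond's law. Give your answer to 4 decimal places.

W = 9.0274 kWh/t

W = 10 Wi (P80^-0.5 − F80^-0.5)
1/√249 = 0.063372;  1/√13644 = 0.008561
W = 10·12.2·(0.063372 − 0.008561) = 6.6870 kWh/t
W_actual = 1.35 × 6.6870 = 9.0274 kWh/t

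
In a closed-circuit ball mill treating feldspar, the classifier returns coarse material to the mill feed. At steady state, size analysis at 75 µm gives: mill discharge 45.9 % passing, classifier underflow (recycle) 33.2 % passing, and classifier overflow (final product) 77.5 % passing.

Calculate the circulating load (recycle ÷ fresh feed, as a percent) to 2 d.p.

Balance %-passing 75 µm (r = R/F):
r = (o − d)/(d − u)
r = (77.5 − 45.9)/(45.9 − 33.2) = 31.6/12.7 = 2.4882
CL = 100·r = 248.82 %

CL = 248.82 %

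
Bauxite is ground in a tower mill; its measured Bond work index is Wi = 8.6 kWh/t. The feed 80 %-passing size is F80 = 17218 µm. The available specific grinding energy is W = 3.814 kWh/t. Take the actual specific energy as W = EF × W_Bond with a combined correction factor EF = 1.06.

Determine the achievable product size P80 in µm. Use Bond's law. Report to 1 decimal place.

P80 = 408.8 µm

Bond:  W = 10 Wi (1/√P − 1/√F)
W_Bond = W / EF = 3.814 / 1.06 = 3.5981 kWh/t
P80^(−½) = W_Bond/(10 Wi) + F80^(−½)
  = 3.5981/(10·8.6) + 1/√17218 = 0.041839 + 0.007621 = 0.049459
P80 = (1/0.049459)² = 20.2186² = 408.79 µm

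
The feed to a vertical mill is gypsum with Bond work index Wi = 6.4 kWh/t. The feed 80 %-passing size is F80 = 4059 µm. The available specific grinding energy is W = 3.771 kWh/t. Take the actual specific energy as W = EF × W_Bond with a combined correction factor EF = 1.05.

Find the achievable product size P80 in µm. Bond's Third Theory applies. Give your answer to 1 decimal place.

W = 10·Wi·[P80^(−½) − F80^(−½)]
W_Bond = W / EF = 3.771 / 1.05 = 3.5914 kWh/t
P80^-0.5 = F80^-0.5 + W_Bond/(10 Wi)
  = 3.5914/(10·6.4) + 1/√4059 = 0.056116 + 0.015696 = 0.071812
P80 = (1/0.071812)² = 13.9252² = 193.91 µm

P80 = 193.9 µm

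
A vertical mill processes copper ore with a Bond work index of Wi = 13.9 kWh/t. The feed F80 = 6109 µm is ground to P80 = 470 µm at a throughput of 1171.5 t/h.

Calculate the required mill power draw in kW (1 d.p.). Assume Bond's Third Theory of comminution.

W = 10 Wi (1/√P80 − 1/√F80)  [Bond]
W = 10·13.9·(1/√470 − 1/√6109) = 10·13.9·(0.033332) = 4.6332 kWh/t
Power = W × throughput = 4.6332 kWh/t × 1171.5 t/h = 5427.8 kW

P = 5427.8 kW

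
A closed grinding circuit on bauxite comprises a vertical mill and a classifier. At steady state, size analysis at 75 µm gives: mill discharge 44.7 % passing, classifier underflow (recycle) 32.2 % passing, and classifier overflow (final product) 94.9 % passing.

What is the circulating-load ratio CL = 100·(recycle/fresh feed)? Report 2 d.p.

CL = 401.60 %

Two-product formula at 75 µm:
(1+r)d = ru + o → r = (o−d)/(d−u)
r = (94.9 − 44.7)/(44.7 − 32.2) = 50.2/12.5 = 4.0160
CL = 100·r = 401.60 %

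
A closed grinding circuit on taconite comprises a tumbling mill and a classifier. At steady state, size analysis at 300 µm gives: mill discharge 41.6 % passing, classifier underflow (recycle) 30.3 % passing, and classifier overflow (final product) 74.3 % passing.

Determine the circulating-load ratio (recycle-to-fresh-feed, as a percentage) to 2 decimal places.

CL = 289.38 %

Balance %-passing 300 µm (r = R/F):
(1+r)d = ru + o → r = (o−d)/(d−u)
r = (74.3 − 41.6)/(41.6 − 30.3) = 32.7/11.3 = 2.8938
CL = 100·r = 289.38 %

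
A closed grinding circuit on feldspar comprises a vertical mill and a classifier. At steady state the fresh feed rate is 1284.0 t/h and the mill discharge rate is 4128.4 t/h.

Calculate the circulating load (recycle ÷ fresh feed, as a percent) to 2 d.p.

Steady state: M = F + R.
R = M − F = 4128.4 − 1284.0 = 2844.4 t/h
CL = 100·R/F = 100·2844.4/1284.0 = 221.53 %

CL = 221.53 %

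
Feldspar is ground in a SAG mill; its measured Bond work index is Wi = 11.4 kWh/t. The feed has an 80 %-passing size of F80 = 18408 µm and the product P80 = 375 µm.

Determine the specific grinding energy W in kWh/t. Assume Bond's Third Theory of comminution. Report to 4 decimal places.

W_Bond = 10·Wi·(1/√P₈₀ − 1/√F₈₀)
1/√375 = 0.051640;  1/√18408 = 0.007370
W = 10·11.4·(0.051640 − 0.007370) = 5.0467 kWh/t

W = 5.0467 kWh/t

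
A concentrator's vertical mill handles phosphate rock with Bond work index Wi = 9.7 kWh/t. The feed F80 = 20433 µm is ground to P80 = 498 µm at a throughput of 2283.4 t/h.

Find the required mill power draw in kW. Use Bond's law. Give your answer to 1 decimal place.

P = 8375.7 kW

W = 10·Wi·[P80^(−½) − F80^(−½)]
W = 10·9.7·(1/√498 − 1/√20433) = 10·9.7·(0.037815) = 3.6681 kWh/t
Power = W × throughput = 3.6681 kWh/t × 2283.4 t/h = 8375.7 kW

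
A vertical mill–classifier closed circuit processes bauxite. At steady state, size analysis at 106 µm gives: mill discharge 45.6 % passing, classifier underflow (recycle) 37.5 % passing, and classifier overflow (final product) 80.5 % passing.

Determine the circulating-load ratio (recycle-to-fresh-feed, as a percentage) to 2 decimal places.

CL = 430.86 %

Mass balance on the −106 µm fraction:
d + r·d = r·u + o → r(d−u) = o−d
r = (80.5 − 45.6)/(45.6 − 37.5) = 34.9/8.1 = 4.3086
CL = 100·r = 430.86 %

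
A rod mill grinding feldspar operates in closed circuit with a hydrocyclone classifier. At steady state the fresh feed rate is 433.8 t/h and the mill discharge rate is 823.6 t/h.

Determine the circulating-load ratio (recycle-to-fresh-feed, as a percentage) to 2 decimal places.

M = F + R at steady state, so:
R = M − F = 823.6 − 433.8 = 389.8 t/h
CL = 100·R/F = 100·389.8/433.8 = 89.86 %

CL = 89.86 %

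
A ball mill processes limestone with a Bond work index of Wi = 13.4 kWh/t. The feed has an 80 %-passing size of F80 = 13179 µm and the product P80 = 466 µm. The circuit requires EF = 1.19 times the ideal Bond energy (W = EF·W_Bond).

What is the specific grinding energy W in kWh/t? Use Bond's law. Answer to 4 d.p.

W = 10·Wi·[P80^(−½) − F80^(−½)]
1/√466 = 0.046324;  1/√13179 = 0.008711
W = 10·13.4·(0.046324 − 0.008711) = 5.0402 kWh/t
With EF = 1.19: W = 5.0402·1.19 = 5.9978 kWh/t

W = 5.9978 kWh/t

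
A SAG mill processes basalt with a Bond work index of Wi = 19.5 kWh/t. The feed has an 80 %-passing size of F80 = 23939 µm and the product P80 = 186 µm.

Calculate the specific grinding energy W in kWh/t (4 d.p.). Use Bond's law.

W = 13.0378 kWh/t

W = 10 Wi / √P80 − 10 Wi / √F80
1/√186 = 0.073324;  1/√23939 = 0.006463
W = 10·19.5·(0.073324 − 0.006463) = 13.0378 kWh/t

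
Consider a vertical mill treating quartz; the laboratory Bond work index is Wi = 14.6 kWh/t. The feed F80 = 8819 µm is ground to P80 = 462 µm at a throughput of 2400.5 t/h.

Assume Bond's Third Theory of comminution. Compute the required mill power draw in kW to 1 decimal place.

P = 12573.5 kW

W = 10 Wi (P80^-0.5 − F80^-0.5)
W = 10·14.6·(1/√462 − 1/√8819) = 10·14.6·(0.035876) = 5.2378 kWh/t
Mill draw = 5.2378 × 2400.5 = 12573.5 kW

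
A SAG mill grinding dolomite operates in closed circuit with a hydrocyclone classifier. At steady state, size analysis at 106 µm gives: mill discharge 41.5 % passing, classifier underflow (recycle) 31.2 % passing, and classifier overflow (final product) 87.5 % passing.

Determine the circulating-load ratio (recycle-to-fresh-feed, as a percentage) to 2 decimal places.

CL = 446.60 %

Classifier node, passing 106 µm:
d + r·d = r·u + o → r(d−u) = o−d
r = (87.5 − 41.5)/(41.5 − 31.2) = 46.0/10.3 = 4.4660
CL = 100·r = 446.60 %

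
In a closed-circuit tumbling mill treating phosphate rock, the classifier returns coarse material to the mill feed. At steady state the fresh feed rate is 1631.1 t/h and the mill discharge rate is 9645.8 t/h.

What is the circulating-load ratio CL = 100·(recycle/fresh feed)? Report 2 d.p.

CL = 491.37 %

Steady state: M = F + R.
R = M − F = 9645.8 − 1631.1 = 8014.7 t/h
CL = 100·R/F = 100·8014.7/1631.1 = 491.37 %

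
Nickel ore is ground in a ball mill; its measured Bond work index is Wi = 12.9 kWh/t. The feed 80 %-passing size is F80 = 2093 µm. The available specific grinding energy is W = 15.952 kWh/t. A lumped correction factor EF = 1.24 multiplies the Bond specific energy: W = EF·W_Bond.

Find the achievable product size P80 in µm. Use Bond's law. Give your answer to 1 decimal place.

Bond:  W = 10 Wi (1/√P − 1/√F)
W_Bond = W / EF = 15.952 / 1.24 = 12.8645 kWh/t
1/√P80 = 1/√F80 + W_Bond/(10·Wi)
  = 12.8645/(10·12.9) + 1/√2093 = 0.099725 + 0.021858 = 0.121583
P80 = (1/0.121583)² = 8.2248² = 67.65 µm

P80 = 67.6 µm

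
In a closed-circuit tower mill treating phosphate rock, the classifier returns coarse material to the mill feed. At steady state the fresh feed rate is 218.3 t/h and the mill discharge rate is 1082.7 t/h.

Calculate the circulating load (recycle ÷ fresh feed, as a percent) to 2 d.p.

CL = 395.97 %

Discharge = new feed + return, hence
R = M − F = 1082.7 − 218.3 = 864.4 t/h
CL = 100·R/F = 100·864.4/218.3 = 395.97 %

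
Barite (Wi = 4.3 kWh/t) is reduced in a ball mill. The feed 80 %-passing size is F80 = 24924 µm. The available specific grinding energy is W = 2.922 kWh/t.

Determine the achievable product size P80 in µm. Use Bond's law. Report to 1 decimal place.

P80 = 181.2 µm

W = 10 Wi (P80^-0.5 − F80^-0.5)
1/√P80 = 1/√F80 + W/(10·Wi)
  = 2.9220/(10·4.3) + 1/√24924 = 0.067953 + 0.006334 = 0.074288
P80 = (1/0.074288)² = 13.4612² = 181.20 µm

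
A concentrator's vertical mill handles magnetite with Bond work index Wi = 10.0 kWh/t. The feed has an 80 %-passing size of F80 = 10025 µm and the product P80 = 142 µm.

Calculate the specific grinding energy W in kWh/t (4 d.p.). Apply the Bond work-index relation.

W = 10·Wi·(P80^(-½) − F80^(-½))
1/√142 = 0.083918;  1/√10025 = 0.009988
W = 10·10.0·(0.083918 − 0.009988) = 7.3931 kWh/t

W = 7.3931 kWh/t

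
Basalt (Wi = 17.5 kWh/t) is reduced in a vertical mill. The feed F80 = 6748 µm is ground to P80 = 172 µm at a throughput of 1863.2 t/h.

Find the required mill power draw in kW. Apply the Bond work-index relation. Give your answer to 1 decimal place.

Bond: W = 10·Wi·(1/√P80 − 1/√F80)
W = 10·17.5·(1/√172 − 1/√6748) = 10·17.5·(0.064076) = 11.2133 kWh/t
Power = W × throughput = 11.2133 kWh/t × 1863.2 t/h = 20892.6 kW

P = 20892.6 kW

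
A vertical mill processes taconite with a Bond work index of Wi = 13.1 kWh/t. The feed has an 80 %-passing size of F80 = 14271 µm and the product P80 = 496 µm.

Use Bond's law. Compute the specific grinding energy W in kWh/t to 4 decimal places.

W = 4.7855 kWh/t

W = 10 Wi (1/√P80 − 1/√F80)  [Bond]
1/√496 = 0.044901;  1/√14271 = 0.008371
W = 10·13.1·(0.044901 − 0.008371) = 4.7855 kWh/t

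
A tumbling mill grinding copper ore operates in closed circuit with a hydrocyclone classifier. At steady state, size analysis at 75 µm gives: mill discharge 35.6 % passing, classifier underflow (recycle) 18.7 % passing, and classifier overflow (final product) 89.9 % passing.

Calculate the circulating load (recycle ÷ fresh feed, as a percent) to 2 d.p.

CL = 321.30 %

Mass balance on the −75 µm fraction:
(1+r)·d = r·u + o ⇒ r = (o−d)/(d−u)
r = (89.9 − 35.6)/(35.6 − 18.7) = 54.3/16.9 = 3.2130
CL = 100·r = 321.30 %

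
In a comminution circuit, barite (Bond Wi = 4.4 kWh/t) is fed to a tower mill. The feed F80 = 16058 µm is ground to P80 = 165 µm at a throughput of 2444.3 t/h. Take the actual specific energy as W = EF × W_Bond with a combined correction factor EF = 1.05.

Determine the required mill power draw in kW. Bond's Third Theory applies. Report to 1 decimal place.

W = 10 Wi (P80^-0.5 − F80^-0.5)
W = 10·4.4·(1/√165 − 1/√16058) = 10·4.4·(0.069958) = 3.0782 kWh/t
Corrected W = EF·W_Bond = 1.05·3.0782 = 3.2321 kWh/t
P_mill = W·ṁ = 3.2321·2444.3 = 7900.2 kW

P = 7900.2 kW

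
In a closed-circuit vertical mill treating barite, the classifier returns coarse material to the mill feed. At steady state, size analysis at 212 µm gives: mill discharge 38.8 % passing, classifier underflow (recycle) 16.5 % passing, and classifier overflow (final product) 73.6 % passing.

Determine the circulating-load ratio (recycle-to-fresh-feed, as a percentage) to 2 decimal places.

CL = 156.05 %

Balance %-passing 212 µm (r = R/F):
r = (o − d)/(d − u)
r = (73.6 − 38.8)/(38.8 − 16.5) = 34.8/22.3 = 1.5605
CL = 100·r = 156.05 %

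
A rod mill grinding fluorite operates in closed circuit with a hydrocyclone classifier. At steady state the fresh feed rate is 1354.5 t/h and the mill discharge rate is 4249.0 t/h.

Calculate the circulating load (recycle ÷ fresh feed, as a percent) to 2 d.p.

Steady state: M = F + R.
R = M − F = 4249.0 − 1354.5 = 2894.5 t/h
CL = 100·R/F = 100·2894.5/1354.5 = 213.70 %

CL = 213.70 %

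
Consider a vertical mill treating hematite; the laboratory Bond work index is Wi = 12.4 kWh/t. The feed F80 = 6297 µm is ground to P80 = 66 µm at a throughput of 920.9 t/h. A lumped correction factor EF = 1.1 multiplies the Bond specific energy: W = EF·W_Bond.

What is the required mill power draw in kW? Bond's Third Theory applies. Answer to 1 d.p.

W = 10·Wi·(P80^(-½) − F80^(-½))
W = 10·12.4·(1/√66 − 1/√6297) = 10·12.4·(0.110490) = 13.7007 kWh/t
Apply correction: 13.7007 × 1.1 = 15.0708 kWh/t
P = W·T = 15.0708·920.9 = 13878.7 kW

P = 13878.7 kW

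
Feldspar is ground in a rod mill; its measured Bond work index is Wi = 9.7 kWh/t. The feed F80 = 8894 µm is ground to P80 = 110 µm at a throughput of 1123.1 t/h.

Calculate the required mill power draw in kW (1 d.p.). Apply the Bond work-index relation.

P = 9231.9 kW

W = 10 Wi (1/√P80 − 1/√F80)  [Bond]
W = 10·9.7·(1/√110 − 1/√8894) = 10·9.7·(0.084743) = 8.2200 kWh/t
Mill draw = 8.2200 × 1123.1 = 9231.9 kW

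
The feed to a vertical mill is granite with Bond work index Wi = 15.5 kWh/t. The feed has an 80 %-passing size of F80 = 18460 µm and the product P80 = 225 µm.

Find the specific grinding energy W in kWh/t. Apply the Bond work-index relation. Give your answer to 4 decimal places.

Bond: W = 10·Wi·(1/√P80 − 1/√F80)
1/√225 = 0.066667;  1/√18460 = 0.007360
W = 10·15.5·(0.066667 − 0.007360) = 9.1925 kWh/t

W = 9.1925 kWh/t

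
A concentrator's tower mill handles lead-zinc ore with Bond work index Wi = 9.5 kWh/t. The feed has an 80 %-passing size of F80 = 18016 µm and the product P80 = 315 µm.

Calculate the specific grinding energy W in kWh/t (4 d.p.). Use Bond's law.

W = 4.6449 kWh/t

Bond:  W = 10 Wi (1/√P − 1/√F)
1/√315 = 0.056344;  1/√18016 = 0.007450
W = 10·9.5·(0.056344 − 0.007450) = 4.6449 kWh/t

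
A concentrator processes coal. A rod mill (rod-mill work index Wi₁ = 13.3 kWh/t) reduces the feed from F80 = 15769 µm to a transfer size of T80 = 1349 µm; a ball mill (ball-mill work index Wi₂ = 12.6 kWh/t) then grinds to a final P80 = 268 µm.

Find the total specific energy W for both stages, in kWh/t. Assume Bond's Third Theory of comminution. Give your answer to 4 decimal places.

W = 6.8281 kWh/t

W = 10·Wi·(P80^(-½) − F80^(-½))
Stage 1 (15769→1349 µm, Wi₁=13.3): W₁ = 10·13.3·(0.027227 − 0.007963) = 2.5620 kWh/t
Stage 2 (1349→268 µm, Wi₂=12.6): W₂ = 10·12.6·(0.061085 − 0.027227) = 4.2661 kWh/t
W = W₁ + W₂ = 2.5620 + 4.2661 = 6.8281 kWh/t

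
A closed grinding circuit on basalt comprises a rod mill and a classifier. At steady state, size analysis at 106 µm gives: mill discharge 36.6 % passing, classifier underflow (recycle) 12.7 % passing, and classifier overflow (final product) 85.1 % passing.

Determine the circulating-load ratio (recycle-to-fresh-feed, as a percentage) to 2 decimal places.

CL = 202.93 %

Classifier node, passing 106 µm:
(1+r)·d = r·u + o ⇒ r = (o−d)/(d−u)
r = (85.1 − 36.6)/(36.6 − 12.7) = 48.5/23.9 = 2.0293
CL = 100·r = 202.93 %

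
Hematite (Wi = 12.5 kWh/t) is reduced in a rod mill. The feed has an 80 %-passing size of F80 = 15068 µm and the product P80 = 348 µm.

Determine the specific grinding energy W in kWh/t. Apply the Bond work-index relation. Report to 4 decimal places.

W = 5.6824 kWh/t

W_Bond = 10·Wi·(1/√P₈₀ − 1/√F₈₀)
1/√348 = 0.053606;  1/√15068 = 0.008147
W = 10·12.5·(0.053606 − 0.008147) = 5.6824 kWh/t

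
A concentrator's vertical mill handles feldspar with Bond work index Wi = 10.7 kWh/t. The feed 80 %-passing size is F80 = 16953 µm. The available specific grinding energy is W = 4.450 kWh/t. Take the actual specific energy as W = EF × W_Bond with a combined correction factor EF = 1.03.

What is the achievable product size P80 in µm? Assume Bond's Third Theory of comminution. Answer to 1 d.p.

W = 10 Wi (P80^-0.5 − F80^-0.5)
W_Bond = W / EF = 4.450 / 1.03 = 4.3204 kWh/t
⇒ 1/√P80 = W_Bond/(10 Wi) + 1/√F80
  = 4.3204/(10·10.7) + 1/√16953 = 0.040377 + 0.007680 = 0.048058
P80 = (1/0.048058)² = 20.8083² = 432.99 µm

P80 = 433.0 µm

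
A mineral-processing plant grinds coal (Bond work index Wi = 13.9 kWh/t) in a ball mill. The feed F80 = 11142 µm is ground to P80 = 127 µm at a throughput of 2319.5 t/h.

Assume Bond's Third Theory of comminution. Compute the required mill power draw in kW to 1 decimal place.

P = 25554.9 kW

W = 10 Wi (P80^-0.5 − F80^-0.5)
W = 10·13.9·(1/√127 − 1/√11142) = 10·13.9·(0.079262) = 11.0174 kWh/t
Power = W × throughput = 11.0174 kWh/t × 2319.5 t/h = 25554.9 kW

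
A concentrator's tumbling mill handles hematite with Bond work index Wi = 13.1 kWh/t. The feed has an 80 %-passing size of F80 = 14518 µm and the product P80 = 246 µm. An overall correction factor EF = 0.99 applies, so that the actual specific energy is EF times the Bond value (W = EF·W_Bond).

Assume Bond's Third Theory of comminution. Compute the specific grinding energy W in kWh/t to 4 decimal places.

W = 10·Wi·(P80^(-½) − F80^(-½))
1/√246 = 0.063758;  1/√14518 = 0.008299
W = 10·13.1·(0.063758 − 0.008299) = 7.2650 kWh/t
Apply correction: 7.2650 × 0.99 = 7.1924 kWh/t

W = 7.1924 kWh/t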